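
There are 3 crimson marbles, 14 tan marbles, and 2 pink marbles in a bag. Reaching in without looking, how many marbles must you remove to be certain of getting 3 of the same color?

7

Treat the 3 colors as pigeonholes.
The worst case takes 2 marbles of each color without reaching 3 of any: 3 × 2 = 6.
The next marble must bring some color to 3, so 6 + 1 = 7.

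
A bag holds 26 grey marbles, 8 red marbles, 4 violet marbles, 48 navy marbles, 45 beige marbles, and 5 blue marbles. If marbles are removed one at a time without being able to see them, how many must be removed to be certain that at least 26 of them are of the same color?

In the worst case we take at most 25 of each color, but all 8 red, all 4 violet, and all 5 blue (fewer than 25), giving 25 + 8 + 4 + 25 + 25 + 5 = 92.
One more marble then forces some color to 26, so 92 + 1 = 93.

93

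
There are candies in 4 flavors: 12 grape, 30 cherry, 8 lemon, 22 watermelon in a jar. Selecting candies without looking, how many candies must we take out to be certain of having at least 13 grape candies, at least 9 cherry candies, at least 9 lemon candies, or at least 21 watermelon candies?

49

The worst case stops just short of every target: 12 grape, 8 cherry, 8 lemon, 20 watermelon — 12 + 8 + 8 + 20 = 48 candies.
One more candy must push some flavor to its target, so 48 + 1 = 49.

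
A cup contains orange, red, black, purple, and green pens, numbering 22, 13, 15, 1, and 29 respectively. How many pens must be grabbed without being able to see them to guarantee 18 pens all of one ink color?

64

Treat the 5 ink colors as pigeonholes.
In the worst case we take at most 17 of each ink color, but all 13 red, all 15 black, and all 1 purple (fewer than 17), giving 17 + 13 + 15 + 1 + 17 = 63.
One more pen then forces some ink color to 18, so 63 + 1 = 64.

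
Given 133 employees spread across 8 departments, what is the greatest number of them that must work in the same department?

17

The 133 employees fall into 8 departments.
If each of the 8 departments held at most 16, the total would be at most 8 × 16 = 128 < 133, a contradiction.
So at least one holds ⌈133/8⌉ = 17.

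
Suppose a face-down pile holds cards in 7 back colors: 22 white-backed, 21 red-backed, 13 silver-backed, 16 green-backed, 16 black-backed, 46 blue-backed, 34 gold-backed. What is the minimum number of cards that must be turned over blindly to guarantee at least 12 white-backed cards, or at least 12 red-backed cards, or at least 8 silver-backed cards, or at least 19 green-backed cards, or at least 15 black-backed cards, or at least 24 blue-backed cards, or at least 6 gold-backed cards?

88

Each of the 7 back colors has its own threshold; avoid all of them simultaneously.
The worst case stops just short of every target: 11 white-backed, 11 red-backed, 7 silver-backed, all 16 green-backed, 14 black-backed, 23 blue-backed, 5 gold-backed — 11 + 11 + 7 + 16 + 14 + 23 + 5 = 87 cards.
One more card must push some back color to its target, so 87 + 1 = 88.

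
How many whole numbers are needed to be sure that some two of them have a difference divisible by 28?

Two integers differ by a multiple of 28 exactly when they share a remainder mod 28.
There are 28 residue classes mod 28, so 28 integers can all lie in distinct classes.
One more integer must repeat a residue, giving a difference divisible by 28. So n = 28 + 1 = 29.

29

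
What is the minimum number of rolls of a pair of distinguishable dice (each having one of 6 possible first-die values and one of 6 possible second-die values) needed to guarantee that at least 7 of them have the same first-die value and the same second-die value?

There are 6 × 6 = 36 (first-die value, second-die value) combinations acting as pigeonholes.
With 36 × 6 = 216 rolls of a pair of distinguishable dice we could place exactly 6 in each, with no (first-die value, second-die value) pair reaching 7.
One more forces some (first-die value, second-die value) pair to hold 7, so 216 + 1 = 217.

217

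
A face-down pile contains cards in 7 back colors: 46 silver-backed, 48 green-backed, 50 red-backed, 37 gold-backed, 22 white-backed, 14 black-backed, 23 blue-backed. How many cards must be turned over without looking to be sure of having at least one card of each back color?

227

The hardest back color to obtain is black-backed: we could draw every other card first — 240 − 14 = 226 cards — without a single black-backed one.
The next draw must be black-backed, so 226 + 1 = 227.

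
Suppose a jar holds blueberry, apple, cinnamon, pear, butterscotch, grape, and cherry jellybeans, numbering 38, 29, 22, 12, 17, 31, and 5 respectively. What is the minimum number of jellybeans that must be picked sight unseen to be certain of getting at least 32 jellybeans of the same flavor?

148

Treat the 7 flavors as pigeonholes.
In the worst case we take at most 31 of each flavor, but all 29 apple, all 22 cinnamon, all 12 pear, all 17 butterscotch, and all 5 cherry (fewer than 31), giving 31 + 29 + 22 + 12 + 17 + 31 + 5 = 147.
One more jellybean then forces some flavor to 32, so 147 + 1 = 148.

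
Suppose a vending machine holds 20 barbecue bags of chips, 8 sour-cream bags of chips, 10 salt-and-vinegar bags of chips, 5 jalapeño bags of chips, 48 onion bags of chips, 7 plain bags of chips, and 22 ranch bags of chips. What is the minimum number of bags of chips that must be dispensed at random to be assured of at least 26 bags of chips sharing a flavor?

98

In the worst case we take at most 25 of each flavor, but all 20 barbecue, all 8 sour-cream, all 10 salt-and-vinegar, all 5 jalapeño, all 7 plain, and all 22 ranch (fewer than 25), giving 20 + 8 + 10 + 5 + 25 + 7 + 22 = 97.
One more bag of chips then forces some flavor to 26, so 97 + 1 = 98.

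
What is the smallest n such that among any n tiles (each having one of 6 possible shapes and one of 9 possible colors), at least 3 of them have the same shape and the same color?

There are 6 × 9 = 54 (shape, color) combinations acting as pigeonholes.
With 54 × 2 = 108 tiles we could place exactly 2 in each, with no (shape, color) pair reaching 3.
One more forces some (shape, color) pair to hold 3, so 108 + 1 = 109.

109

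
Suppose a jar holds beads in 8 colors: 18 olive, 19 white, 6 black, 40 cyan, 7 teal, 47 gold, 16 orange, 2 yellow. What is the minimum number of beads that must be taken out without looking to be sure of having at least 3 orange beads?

The worst case draws every non-orange bead first: 18 + 19 + 6 + 40 + 7 + 47 + 2 = 139.
The next 3 draws are then forced to be orange, giving 139 + 3 = 142.

142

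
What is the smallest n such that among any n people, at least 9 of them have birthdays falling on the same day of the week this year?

There are 7 days of the week acting as pigeonholes.
With 7 × 8 = 56 people we could place exactly 8 in each, with no class reaching 9.
One more forces some class to hold 9, so 56 + 1 = 57.

57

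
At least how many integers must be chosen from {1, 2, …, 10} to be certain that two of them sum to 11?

6

Partition {1, …, 10} into 5 pairs: {1,10}, {2,9}, …, {5,6}.
Choosing 5 integers — say the integers 1 through 5 — takes one from each pair and avoids the property.
Choosing 6 forces two into the same pair by pigeonhole, and those sum to 11. So 6.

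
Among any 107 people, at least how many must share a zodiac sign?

9

There are 12 zodiac signs, which serve as the pigeonholes.
If each of the 12 zodiac signs held at most 8, the total would be at most 12 × 8 = 96 < 107, a contradiction.
So at least one holds ⌈107/12⌉ = 9.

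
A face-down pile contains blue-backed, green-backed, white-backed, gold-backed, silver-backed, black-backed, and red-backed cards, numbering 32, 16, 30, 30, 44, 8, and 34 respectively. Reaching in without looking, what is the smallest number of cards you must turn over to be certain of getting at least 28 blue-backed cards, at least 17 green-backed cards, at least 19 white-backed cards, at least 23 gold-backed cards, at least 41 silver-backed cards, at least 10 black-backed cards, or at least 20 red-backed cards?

The worst case stops just short of every target: 27 blue-backed, 16 green-backed, 18 white-backed, 22 gold-backed, 40 silver-backed, all 8 black-backed, 19 red-backed — 27 + 16 + 18 + 22 + 40 + 8 + 19 = 150 cards.
One more card must push some back color to its target, so 150 + 1 = 151.

151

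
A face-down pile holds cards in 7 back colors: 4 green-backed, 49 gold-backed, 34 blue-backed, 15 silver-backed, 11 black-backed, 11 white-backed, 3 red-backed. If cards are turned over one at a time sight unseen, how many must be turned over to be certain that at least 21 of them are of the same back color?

In the worst case we take at most 20 of each back color, but all 4 green-backed, all 15 silver-backed, all 11 black-backed, all 11 white-backed, and all 3 red-backed (fewer than 20), giving 4 + 20 + 20 + 15 + 11 + 11 + 3 = 84.
One more card then forces some back color to 21, so 84 + 1 = 85.

85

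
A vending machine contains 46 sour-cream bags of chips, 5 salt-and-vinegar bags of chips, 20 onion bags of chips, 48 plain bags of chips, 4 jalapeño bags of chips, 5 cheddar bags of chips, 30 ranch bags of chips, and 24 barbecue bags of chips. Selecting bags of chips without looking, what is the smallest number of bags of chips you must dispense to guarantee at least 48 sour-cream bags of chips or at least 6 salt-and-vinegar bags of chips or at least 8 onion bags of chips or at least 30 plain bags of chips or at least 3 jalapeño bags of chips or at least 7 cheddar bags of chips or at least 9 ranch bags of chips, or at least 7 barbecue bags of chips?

The worst case stops just short of every target: all 46 sour-cream, 5 salt-and-vinegar, 7 onion, 29 plain, 2 jalapeño, all 5 cheddar, 8 ranch, 6 barbecue — 46 + 5 + 7 + 29 + 2 + 5 + 8 + 6 = 108 bags of chips.
One more bag of chips must push some flavor to its target, so 108 + 1 = 109.

109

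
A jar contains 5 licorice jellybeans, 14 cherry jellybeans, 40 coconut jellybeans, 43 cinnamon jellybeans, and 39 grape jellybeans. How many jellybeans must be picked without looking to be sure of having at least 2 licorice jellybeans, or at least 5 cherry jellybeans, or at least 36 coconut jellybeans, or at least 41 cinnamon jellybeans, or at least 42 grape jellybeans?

Each of the 5 flavors has its own threshold; avoid all of them simultaneously.
The worst case stops just short of every target: 1 licorice, 4 cherry, 35 coconut, 40 cinnamon, all 39 grape — 1 + 4 + 35 + 40 + 39 = 119 jellybeans.
One more jellybean must push some flavor to its target, so 119 + 1 = 120.

120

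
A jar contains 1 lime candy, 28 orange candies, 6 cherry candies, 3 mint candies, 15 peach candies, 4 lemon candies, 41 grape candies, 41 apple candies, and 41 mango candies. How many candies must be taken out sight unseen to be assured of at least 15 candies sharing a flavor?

85

Treat the 9 flavors as pigeonholes.
In the worst case we take at most 14 of each flavor, but all 1 lime, all 6 cherry, all 3 mint, and all 4 lemon (fewer than 14), giving 1 + 14 + 6 + 3 + 14 + 4 + 14 + 14 + 14 = 84.
One more candy then forces some flavor to 15, so 84 + 1 = 85.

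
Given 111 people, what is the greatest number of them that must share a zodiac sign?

10

There are 12 zodiac signs, which serve as the pigeonholes.
If each of the 12 zodiac signs held at most 9, the total would be at most 12 × 9 = 108 < 111, a contradiction.
So at least one holds ⌈111/12⌉ = 10.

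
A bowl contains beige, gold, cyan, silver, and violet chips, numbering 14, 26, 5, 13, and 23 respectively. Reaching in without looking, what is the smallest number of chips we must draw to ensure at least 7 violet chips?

The worst case draws every non-violet chip first: 14 + 26 + 5 + 13 = 58.
The next 7 draws are then forced to be violet, giving 58 + 7 = 65.

65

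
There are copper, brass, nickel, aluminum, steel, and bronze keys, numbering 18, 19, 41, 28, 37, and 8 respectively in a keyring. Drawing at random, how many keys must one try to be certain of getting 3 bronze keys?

The worst case draws every non-bronze key first: 18 + 19 + 41 + 28 + 37 = 143.
The next 3 draws are then forced to be bronze, giving 143 + 3 = 146.

146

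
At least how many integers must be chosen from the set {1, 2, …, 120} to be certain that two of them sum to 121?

Partition {1, …, 120} into 60 pairs: {1,120}, {2,119}, …, {60,61}.
Choosing 60 integers — say the integers 1 through 60 — takes one from each pair and avoids the property.
Choosing 61 forces two into the same pair by pigeonhole, and those sum to 121. So 61.

61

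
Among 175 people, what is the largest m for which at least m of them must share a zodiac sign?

If each of the 12 zodiac signs held at most 14, the total would be at most 12 × 14 = 168 < 175, a contradiction.
So at least one holds ⌈175/12⌉ = 15.

15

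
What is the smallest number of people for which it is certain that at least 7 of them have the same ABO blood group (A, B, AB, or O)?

There are 4 ABO blood groups acting as pigeonholes.
With 4 × 6 = 24 people we could place exactly 6 in each, with no class reaching 7.
One more forces some class to hold 7, so 24 + 1 = 25.

25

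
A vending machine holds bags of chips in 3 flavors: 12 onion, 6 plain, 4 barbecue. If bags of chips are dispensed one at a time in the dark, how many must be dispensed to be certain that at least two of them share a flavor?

Treat the 3 flavors as pigeonholes.
The worst case takes 1 bag of chips of each flavor without reaching 2 of any: 3 × 1 = 3.
The next bag of chips must bring some flavor to 2, so 3 + 1 = 4.

4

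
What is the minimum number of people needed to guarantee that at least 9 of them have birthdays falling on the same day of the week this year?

57

There are 7 days of the week acting as pigeonholes.
With 7 × 8 = 56 people we could place exactly 8 in each, with no class reaching 9.
One more forces some class to hold 9, so 56 + 1 = 57.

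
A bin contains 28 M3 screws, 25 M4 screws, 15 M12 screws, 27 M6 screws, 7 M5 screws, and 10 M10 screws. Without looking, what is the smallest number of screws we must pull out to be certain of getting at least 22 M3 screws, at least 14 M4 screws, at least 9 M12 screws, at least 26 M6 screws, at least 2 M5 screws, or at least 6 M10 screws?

74

Each of the 6 sizes has its own threshold; avoid all of them simultaneously.
The worst case stops just short of every target: 21 M3, 13 M4, 8 M12, 25 M6, 1 M5, 5 M10 — 21 + 13 + 8 + 25 + 1 + 5 = 73 screws.
One more screw must push some size to its target, so 73 + 1 = 74.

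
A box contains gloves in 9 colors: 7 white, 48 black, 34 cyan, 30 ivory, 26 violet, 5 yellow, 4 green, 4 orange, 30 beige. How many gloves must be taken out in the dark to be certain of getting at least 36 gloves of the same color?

176

Treat the 9 colors as pigeonholes.
In the worst case we take at most 35 of each color, but all 7 white, all 34 cyan, all 30 ivory, all 26 violet, all 5 yellow, all 4 green, all 4 orange, and all 30 beige (fewer than 35), giving 7 + 35 + 34 + 30 + 26 + 5 + 4 + 4 + 30 = 175.
One more glove then forces some color to 36, so 175 + 1 = 176.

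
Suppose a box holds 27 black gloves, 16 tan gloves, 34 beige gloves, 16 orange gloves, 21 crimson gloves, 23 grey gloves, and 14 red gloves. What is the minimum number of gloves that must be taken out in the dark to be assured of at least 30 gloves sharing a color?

In the worst case we take at most 29 of each color, but all 27 black, all 16 tan, all 16 orange, all 21 crimson, all 23 grey, and all 14 red (fewer than 29), giving 27 + 16 + 29 + 16 + 21 + 23 + 14 = 146.
One more glove then forces some color to 30, so 146 + 1 = 147.

147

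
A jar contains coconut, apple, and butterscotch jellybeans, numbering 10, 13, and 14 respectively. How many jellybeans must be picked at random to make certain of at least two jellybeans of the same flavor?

4

The worst case takes 1 jellybean of each flavor without reaching 2 of any: 3 × 1 = 3.
The next jellybean must bring some flavor to 2, so 3 + 1 = 4.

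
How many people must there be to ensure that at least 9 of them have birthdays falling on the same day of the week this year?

57

There are 7 days of the week acting as pigeonholes.
With 7 × 8 = 56 people we could place exactly 8 in each, with no class reaching 9.
One more forces some class to hold 9, so 56 + 1 = 57.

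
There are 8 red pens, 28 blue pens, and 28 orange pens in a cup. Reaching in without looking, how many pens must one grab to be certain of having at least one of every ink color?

57

The hardest ink color to obtain is red: we could draw every other pen first — 64 − 8 = 56 pens — without a single red one.
The next draw must be red, so 56 + 1 = 57.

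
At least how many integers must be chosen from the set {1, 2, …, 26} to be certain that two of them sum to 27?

14

Partition {1, …, 26} into 13 pairs: {1,26}, {2,25}, …, {13,14}.
Choosing 13 integers — say the integers 1 through 13 — takes one from each pair and avoids the property.
Choosing 14 forces two into the same pair by pigeonhole, and those sum to 27. So 14.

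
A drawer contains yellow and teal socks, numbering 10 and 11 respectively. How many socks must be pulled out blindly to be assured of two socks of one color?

Treat the 2 colors as pigeonholes.
The worst case takes 1 sock of each color without reaching 2 of any: 2 × 1 = 2.
The next sock must bring some color to 2, so 2 + 1 = 3.

3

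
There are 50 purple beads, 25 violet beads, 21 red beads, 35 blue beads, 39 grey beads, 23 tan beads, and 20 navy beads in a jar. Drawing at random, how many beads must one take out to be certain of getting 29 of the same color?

Treat the 7 colors as pigeonholes.
In the worst case we take at most 28 of each color, but all 25 violet, all 21 red, all 23 tan, and all 20 navy (fewer than 28), giving 28 + 25 + 21 + 28 + 28 + 23 + 20 = 173.
One more bead then forces some color to 29, so 173 + 1 = 174.

174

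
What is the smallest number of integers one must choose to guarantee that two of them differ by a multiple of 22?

Two integers differ by a multiple of 22 exactly when they share a remainder mod 22.
There are 22 residue classes mod 22, so 22 integers can all lie in distinct classes.
One more integer must repeat a residue, giving a difference divisible by 22. So n = 22 + 1 = 23.

23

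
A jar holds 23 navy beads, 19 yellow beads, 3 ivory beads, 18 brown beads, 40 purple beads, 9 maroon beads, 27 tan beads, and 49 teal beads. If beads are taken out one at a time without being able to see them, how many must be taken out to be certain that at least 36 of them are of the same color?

170

Treat the 8 colors as pigeonholes.
In the worst case we take at most 35 of each color, but all 23 navy, all 19 yellow, all 3 ivory, all 18 brown, all 9 maroon, and all 27 tan (fewer than 35), giving 23 + 19 + 3 + 18 + 35 + 9 + 27 + 35 = 169.
One more bead then forces some color to 36, so 169 + 1 = 170.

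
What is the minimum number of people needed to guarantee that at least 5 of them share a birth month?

49

There are 12 months of the year acting as pigeonholes.
With 12 × 4 = 48 people we could place exactly 4 in each, with no class reaching 5.
One more forces some class to hold 5, so 48 + 1 = 49.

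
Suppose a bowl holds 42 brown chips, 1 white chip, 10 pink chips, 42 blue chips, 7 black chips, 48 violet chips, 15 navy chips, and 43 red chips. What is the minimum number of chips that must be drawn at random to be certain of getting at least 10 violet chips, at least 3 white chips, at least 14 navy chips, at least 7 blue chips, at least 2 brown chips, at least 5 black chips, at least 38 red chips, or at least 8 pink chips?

The worst case stops just short of every target: 1 brown, all 1 white, 7 pink, 6 blue, 4 black, 9 violet, 13 navy, 37 red — 1 + 1 + 7 + 6 + 4 + 9 + 13 + 37 = 78 chips.
One more chip must push some color to its target, so 78 + 1 = 79.

79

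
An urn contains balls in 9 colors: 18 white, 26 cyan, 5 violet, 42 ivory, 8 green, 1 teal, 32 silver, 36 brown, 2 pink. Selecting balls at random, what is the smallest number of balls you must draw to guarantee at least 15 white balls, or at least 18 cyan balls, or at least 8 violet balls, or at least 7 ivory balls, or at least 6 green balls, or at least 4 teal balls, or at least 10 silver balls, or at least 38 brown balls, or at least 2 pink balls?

Each of the 9 colors has its own threshold; avoid all of them simultaneously.
The worst case stops just short of every target: 14 white, 17 cyan, all 5 violet, 6 ivory, 5 green, all 1 teal, 9 silver, all 36 brown, 1 pink — 14 + 17 + 5 + 6 + 5 + 1 + 9 + 36 + 1 = 94 balls.
One more ball must push some color to its target, so 94 + 1 = 95.

95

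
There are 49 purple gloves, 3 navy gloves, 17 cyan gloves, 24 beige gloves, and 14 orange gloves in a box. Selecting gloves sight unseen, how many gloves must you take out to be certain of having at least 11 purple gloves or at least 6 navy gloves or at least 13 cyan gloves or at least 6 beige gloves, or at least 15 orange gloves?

45

The worst case stops just short of every target: 10 purple, all 3 navy, 12 cyan, 5 beige, 14 orange — 10 + 3 + 12 + 5 + 14 = 44 gloves.
One more glove must push some color to its target, so 44 + 1 = 45.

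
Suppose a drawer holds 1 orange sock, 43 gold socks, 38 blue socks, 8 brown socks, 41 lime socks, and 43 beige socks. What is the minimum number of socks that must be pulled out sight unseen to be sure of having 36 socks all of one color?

In the worst case we take at most 35 of each color, but all 1 orange and all 8 brown (fewer than 35), giving 1 + 35 + 35 + 8 + 35 + 35 = 149.
One more sock then forces some color to 36, so 149 + 1 = 150.

150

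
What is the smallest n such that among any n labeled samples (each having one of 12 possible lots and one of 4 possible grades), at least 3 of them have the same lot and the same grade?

97

There are 12 × 4 = 48 (lot, grade) combinations acting as pigeonholes.
With 48 × 2 = 96 labeled samples we could place exactly 2 in each, with no (lot, grade) pair reaching 3.
One more forces some (lot, grade) pair to hold 3, so 96 + 1 = 97.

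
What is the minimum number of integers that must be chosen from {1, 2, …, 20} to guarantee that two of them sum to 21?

11

Partition {1, …, 20} into 10 pairs: {1,20}, {2,19}, …, {10,11}.
Choosing 10 integers — say the integers 1 through 10 — takes one from each pair and avoids the property.
Choosing 11 forces two into the same pair by pigeonhole, and those sum to 21. So 11.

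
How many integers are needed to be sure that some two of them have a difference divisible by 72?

Two integers differ by a multiple of 72 exactly when they share a remainder mod 72.
There are 72 residue classes mod 72, so 72 integers can all lie in distinct classes.
One more integer must repeat a residue, giving a difference divisible by 72. So n = 72 + 1 = 73.

73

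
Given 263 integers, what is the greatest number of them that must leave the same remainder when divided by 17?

16

The 263 integers fall into 17 residue classes modulo 17.
If each of the 17 residue classes modulo 17 held at most 15, the total would be at most 17 × 15 = 255 < 263, a contradiction.
So at least one holds ⌈263/17⌉ = 16.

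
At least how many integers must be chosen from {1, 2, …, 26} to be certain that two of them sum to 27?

14

Partition {1, …, 26} into 13 pairs: {1,26}, {2,25}, …, {13,14}.
Choosing 13 integers — say the integers 1 through 13 — takes one from each pair and avoids the property.
Choosing 14 forces two into the same pair by pigeonhole, and those sum to 27. So 14.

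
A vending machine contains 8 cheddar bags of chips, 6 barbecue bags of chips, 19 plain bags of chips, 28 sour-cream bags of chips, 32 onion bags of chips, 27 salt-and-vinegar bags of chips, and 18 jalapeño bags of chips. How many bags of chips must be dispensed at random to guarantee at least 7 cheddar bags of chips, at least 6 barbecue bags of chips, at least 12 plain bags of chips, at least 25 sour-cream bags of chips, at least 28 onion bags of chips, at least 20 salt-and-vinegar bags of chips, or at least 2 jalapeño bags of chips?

The worst case stops just short of every target: 6 cheddar, 5 barbecue, 11 plain, 24 sour-cream, 27 onion, 19 salt-and-vinegar, 1 jalapeño — 6 + 5 + 11 + 24 + 27 + 19 + 1 = 93 bags of chips.
One more bag of chips must push some flavor to its target, so 93 + 1 = 94.

94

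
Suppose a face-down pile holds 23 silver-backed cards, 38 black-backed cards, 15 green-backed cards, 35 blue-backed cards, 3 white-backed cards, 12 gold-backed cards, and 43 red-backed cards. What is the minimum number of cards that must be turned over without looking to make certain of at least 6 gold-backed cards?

163

The worst case draws every non-gold-backed card first: 23 + 38 + 15 + 35 + 3 + 43 = 157.
The next 6 draws are then forced to be gold-backed, giving 157 + 6 = 163.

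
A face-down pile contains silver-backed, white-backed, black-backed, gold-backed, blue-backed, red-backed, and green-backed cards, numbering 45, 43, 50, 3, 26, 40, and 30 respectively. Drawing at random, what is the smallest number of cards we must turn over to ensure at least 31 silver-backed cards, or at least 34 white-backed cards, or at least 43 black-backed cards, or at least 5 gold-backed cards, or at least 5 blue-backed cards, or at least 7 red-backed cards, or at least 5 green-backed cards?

The worst case stops just short of every target: 30 silver-backed, 33 white-backed, 42 black-backed, all 3 gold-backed, 4 blue-backed, 6 red-backed, 4 green-backed — 30 + 33 + 42 + 3 + 4 + 6 + 4 = 122 cards.
One more card must push some back color to its target, so 122 + 1 = 123.

123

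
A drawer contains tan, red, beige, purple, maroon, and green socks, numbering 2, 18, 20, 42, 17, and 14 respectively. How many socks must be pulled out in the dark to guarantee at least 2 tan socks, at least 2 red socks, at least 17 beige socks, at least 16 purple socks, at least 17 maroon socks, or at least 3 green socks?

52

Each of the 6 colors has its own threshold; avoid all of them simultaneously.
The worst case stops just short of every target: 1 tan, 1 red, 16 beige, 15 purple, 16 maroon, 2 green — 1 + 1 + 16 + 15 + 16 + 2 = 51 socks.
One more sock must push some color to its target, so 51 + 1 = 52.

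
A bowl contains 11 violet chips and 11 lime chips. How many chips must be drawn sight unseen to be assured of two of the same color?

3

Treat the 2 colors as pigeonholes.
The worst case takes 1 chip of each color without reaching 2 of any: 2 × 1 = 2.
The next chip must bring some color to 2, so 2 + 1 = 3.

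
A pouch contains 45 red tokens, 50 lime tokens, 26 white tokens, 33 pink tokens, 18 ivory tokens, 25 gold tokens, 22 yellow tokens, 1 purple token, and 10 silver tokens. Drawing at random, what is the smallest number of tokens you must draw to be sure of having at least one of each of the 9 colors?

The hardest color to obtain is purple: we could draw every other token first — 230 − 1 = 229 tokens — without a single purple one.
The next draw must be purple, so 229 + 1 = 230.

230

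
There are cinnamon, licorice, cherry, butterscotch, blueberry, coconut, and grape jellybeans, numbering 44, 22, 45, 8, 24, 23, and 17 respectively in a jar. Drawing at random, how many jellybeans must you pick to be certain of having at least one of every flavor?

176

The hardest flavor to obtain is butterscotch: we could draw every other jellybean first — 183 − 8 = 175 jellybeans — without a single butterscotch one.
The next draw must be butterscotch, so 175 + 1 = 176.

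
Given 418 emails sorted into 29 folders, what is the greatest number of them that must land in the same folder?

If each of the 29 folders held at most 14, the total would be at most 29 × 14 = 406 < 418, a contradiction.
So at least one holds ⌈418/29⌉ = 15.

15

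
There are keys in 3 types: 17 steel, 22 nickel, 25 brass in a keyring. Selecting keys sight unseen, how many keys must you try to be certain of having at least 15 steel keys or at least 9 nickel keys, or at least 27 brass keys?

Each of the 3 types has its own threshold; avoid all of them simultaneously.
The worst case stops just short of every target: 14 steel, 8 nickel, all 25 brass — 14 + 8 + 25 = 47 keys.
One more key must push some type to its target, so 47 + 1 = 48.

48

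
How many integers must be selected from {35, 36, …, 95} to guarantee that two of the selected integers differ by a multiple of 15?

Group the integers by remainder mod 15; there are 15 residue classes, each nonempty in this range.
Choosing one from each class (15 integers) avoids any shared remainder.
One more choice must repeat a class, so two differ by a multiple of 15. Hence 15 + 1 = 16.

16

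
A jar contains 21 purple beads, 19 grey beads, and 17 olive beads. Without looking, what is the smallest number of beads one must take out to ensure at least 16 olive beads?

56

The worst case draws every non-olive bead first: 21 + 19 = 40.
The next 16 draws are then forced to be olive, giving 40 + 16 = 56.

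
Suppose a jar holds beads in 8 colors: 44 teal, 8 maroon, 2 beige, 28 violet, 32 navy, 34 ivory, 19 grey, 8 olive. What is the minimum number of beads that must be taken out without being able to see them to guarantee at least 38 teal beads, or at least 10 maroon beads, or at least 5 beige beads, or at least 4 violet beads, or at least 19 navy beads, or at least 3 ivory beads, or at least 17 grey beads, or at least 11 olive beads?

Each of the 8 colors has its own threshold; avoid all of them simultaneously.
The worst case stops just short of every target: 37 teal, all 8 maroon, all 2 beige, 3 violet, 18 navy, 2 ivory, 16 grey, all 8 olive — 37 + 8 + 2 + 3 + 18 + 2 + 16 + 8 = 94 beads.
One more bead must push some color to its target, so 94 + 1 = 95.

95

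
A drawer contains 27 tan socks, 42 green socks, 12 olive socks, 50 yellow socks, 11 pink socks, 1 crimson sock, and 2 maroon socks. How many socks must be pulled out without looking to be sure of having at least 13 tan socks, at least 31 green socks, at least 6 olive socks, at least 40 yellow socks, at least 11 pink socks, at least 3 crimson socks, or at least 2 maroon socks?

99

The worst case stops just short of every target: 12 tan, 30 green, 5 olive, 39 yellow, 10 pink, all 1 crimson, 1 maroon — 12 + 30 + 5 + 39 + 10 + 1 + 1 = 98 socks.
One more sock must push some color to its target, so 98 + 1 = 99.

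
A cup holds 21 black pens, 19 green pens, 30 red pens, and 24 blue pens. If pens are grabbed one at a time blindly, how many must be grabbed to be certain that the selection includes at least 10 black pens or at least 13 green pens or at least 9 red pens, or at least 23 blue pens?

The worst case stops just short of every target: 9 black, 12 green, 8 red, 22 blue — 9 + 12 + 8 + 22 = 51 pens.
One more pen must push some ink color to its target, so 51 + 1 = 52.

52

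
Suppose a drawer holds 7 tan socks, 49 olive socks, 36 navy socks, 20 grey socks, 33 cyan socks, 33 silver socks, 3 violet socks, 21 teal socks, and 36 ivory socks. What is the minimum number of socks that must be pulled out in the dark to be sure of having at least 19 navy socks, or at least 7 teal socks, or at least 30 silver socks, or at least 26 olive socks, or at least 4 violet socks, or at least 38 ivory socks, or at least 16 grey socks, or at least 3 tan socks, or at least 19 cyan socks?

Each of the 9 colors has its own threshold; avoid all of them simultaneously.
The worst case stops just short of every target: 2 tan, 25 olive, 18 navy, 15 grey, 18 cyan, 29 silver, 3 violet, 6 teal, all 36 ivory — 2 + 25 + 18 + 15 + 18 + 29 + 3 + 6 + 36 = 152 socks.
One more sock must push some color to its target, so 152 + 1 = 153.

153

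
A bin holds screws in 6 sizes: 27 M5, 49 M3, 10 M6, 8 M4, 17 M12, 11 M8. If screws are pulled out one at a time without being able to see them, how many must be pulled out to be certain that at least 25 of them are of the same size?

95

In the worst case we take at most 24 of each size, but all 10 M6, all 8 M4, all 17 M12, and all 11 M8 (fewer than 24), giving 24 + 24 + 10 + 8 + 17 + 11 = 94.
One more screw then forces some size to 25, so 94 + 1 = 95.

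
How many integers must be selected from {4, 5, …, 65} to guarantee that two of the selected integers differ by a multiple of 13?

14

Group the integers by remainder mod 13; there are 13 residue classes, each nonempty in this range.
Choosing one from each class (13 integers) avoids any shared remainder.
One more choice must repeat a class, so two differ by a multiple of 13. Hence 13 + 1 = 14.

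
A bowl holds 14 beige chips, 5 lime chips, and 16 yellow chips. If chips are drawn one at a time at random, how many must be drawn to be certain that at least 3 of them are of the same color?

The worst case takes 2 chips of each color without reaching 3 of any: 3 × 2 = 6.
The next chip must bring some color to 3, so 6 + 1 = 7.

7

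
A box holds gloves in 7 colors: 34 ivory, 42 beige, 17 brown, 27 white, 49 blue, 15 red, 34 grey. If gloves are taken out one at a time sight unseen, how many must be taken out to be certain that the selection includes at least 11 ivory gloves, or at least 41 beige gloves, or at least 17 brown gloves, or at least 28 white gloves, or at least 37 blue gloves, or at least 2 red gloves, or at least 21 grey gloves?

151

Each of the 7 colors has its own threshold; avoid all of them simultaneously.
The worst case stops just short of every target: 10 ivory, 40 beige, 16 brown, 27 white, 36 blue, 1 red, 20 grey — 10 + 40 + 16 + 27 + 36 + 1 + 20 = 150 gloves.
One more glove must push some color to its target, so 150 + 1 = 151.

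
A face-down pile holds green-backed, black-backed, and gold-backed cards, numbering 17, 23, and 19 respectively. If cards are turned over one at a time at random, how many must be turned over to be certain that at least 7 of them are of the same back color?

19

The worst case takes 6 cards of each back color without reaching 7 of any: 3 × 6 = 18.
The next card must bring some back color to 7, so 18 + 1 = 19.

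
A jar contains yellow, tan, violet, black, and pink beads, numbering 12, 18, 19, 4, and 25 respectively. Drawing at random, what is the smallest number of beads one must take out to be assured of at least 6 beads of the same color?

25

In the worst case we take at most 5 of each color, but all 4 black (fewer than 5), giving 5 + 5 + 5 + 4 + 5 = 24.
One more bead then forces some color to 6, so 24 + 1 = 25.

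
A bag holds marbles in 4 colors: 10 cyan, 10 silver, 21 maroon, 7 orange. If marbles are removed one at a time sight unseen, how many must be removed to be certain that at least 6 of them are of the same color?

The worst case takes 5 marbles of each color without reaching 6 of any: 4 × 5 = 20.
The next marble must bring some color to 6, so 20 + 1 = 21.

21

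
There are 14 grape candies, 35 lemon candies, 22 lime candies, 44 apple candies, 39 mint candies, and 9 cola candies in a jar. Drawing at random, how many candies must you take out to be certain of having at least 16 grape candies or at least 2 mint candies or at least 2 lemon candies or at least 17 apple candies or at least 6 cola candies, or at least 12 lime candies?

The worst case stops just short of every target: all 14 grape, 1 lemon, 11 lime, 16 apple, 1 mint, 5 cola — 14 + 1 + 11 + 16 + 1 + 5 = 48 candies.
One more candy must push some flavor to its target, so 48 + 1 = 49.

49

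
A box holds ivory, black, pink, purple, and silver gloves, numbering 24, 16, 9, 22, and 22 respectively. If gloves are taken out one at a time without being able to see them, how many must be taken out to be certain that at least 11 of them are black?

To avoid black gloves as long as possible, exhaust the other 4 colors first.
The worst case draws every non-black glove first: 24 + 9 + 22 + 22 = 77.
The next 11 draws are then forced to be black, giving 77 + 11 = 88.

88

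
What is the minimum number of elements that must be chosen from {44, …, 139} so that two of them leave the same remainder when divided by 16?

17

Group the integers by remainder mod 16; there are 16 residue classes, each nonempty in this range.
Choosing one from each class (16 integers) avoids any shared remainder.
One more choice must repeat a class, so two differ by a multiple of 16. Hence 16 + 1 = 17.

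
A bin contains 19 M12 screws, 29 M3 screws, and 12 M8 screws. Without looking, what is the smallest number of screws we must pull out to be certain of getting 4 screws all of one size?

10

Treat the 3 sizes as pigeonholes.
The worst case takes 3 screws of each size without reaching 4 of any: 3 × 3 = 9.
The next screw must bring some size to 4, so 9 + 1 = 10.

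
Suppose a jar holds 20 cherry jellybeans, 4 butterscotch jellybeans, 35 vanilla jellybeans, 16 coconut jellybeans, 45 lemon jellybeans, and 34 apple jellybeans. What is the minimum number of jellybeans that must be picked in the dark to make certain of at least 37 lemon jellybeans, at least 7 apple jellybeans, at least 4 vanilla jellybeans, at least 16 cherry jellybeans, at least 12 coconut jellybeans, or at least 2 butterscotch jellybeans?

The worst case stops just short of every target: 15 cherry, 1 butterscotch, 3 vanilla, 11 coconut, 36 lemon, 6 apple — 15 + 1 + 3 + 11 + 36 + 6 = 72 jellybeans.
One more jellybean must push some flavor to its target, so 72 + 1 = 73.

73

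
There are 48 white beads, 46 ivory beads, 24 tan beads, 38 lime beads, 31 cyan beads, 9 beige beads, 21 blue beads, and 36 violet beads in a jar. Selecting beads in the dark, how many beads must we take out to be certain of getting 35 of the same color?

222

Treat the 8 colors as pigeonholes.
In the worst case we take at most 34 of each color, but all 24 tan, all 31 cyan, all 9 beige, and all 21 blue (fewer than 34), giving 34 + 34 + 24 + 34 + 31 + 9 + 21 + 34 = 221.
One more bead then forces some color to 35, so 221 + 1 = 222.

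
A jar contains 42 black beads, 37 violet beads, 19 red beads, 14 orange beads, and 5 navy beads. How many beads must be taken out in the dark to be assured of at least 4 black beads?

The worst case draws every non-black bead first: 37 + 19 + 14 + 5 = 75.
The next 4 draws are then forced to be black, giving 75 + 4 = 79.

79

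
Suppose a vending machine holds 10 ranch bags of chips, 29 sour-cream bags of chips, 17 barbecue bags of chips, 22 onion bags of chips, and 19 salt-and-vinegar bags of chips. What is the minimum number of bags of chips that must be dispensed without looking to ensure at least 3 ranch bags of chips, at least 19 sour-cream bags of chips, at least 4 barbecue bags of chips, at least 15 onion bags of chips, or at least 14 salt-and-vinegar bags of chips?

51

The worst case stops just short of every target: 2 ranch, 18 sour-cream, 3 barbecue, 14 onion, 13 salt-and-vinegar — 2 + 18 + 3 + 14 + 13 = 50 bags of chips.
One more bag of chips must push some flavor to its target, so 50 + 1 = 51.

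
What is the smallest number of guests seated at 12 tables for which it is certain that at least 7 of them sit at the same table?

73

There are 12 tables acting as pigeonholes.
With 12 × 6 = 72 guests we could place exactly 6 in each, with no class reaching 7.
One more forces some class to hold 7, so 72 + 1 = 73.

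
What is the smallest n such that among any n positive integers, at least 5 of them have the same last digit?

41

There are 10 possible last digits acting as pigeonholes.
With 10 × 4 = 40 positive integers we could place exactly 4 in each, with no class reaching 5.
One more forces some class to hold 5, so 40 + 1 = 41.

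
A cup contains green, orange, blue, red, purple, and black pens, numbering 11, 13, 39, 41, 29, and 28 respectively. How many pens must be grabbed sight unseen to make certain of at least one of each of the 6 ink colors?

The hardest ink color to obtain is green: we could draw every other pen first — 161 − 11 = 150 pens — without a single green one.
The next draw must be green, so 150 + 1 = 151.

151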